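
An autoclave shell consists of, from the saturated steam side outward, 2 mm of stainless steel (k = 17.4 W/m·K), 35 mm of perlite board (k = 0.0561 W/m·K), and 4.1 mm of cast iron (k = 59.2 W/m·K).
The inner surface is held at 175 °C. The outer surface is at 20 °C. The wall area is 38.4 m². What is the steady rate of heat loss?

Q ≈ 9540 W

Series thermal resistances:
R_stainless steel = L/(kA) = 0.002/(17.4×38.4) = 2.993×10^-6 K/W
R_perlite board = L/(kA) = 0.035/(0.0561×38.4) = 0.01625 K/W
R_cast iron = L/(kA) = 0.0041/(59.2×38.4) = 1.804×10^-6 K/W
R_total = 0.01625 K/W
Q = ΔT / R_total = 155 / 0.01625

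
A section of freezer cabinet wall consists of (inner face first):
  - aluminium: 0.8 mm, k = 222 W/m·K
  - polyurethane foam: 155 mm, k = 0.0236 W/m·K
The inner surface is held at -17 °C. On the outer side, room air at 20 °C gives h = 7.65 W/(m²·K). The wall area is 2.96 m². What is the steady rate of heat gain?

Q ≈ 16.3 W

Model the wall as resistances in series:
R_aluminium = L/(kA) = 0.0008/(222×2.96) = 1.217×10^-6 K/W
R_polyurethane foam = L/(kA) = 0.155/(0.0236×2.96) = 2.219 K/W
R_outer film = 1/(h_o·A) = 1/(7.65×2.96) = 0.04416 K/W
R_total = 2.263 K/W
Q = ΔT / R_total = 37 / 2.263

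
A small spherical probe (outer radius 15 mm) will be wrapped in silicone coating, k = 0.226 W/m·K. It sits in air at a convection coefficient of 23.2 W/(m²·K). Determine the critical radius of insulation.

r_cr ≈ 19.5 mm

For a sphere r_cr = 2k/h = 2×0.226/23.2
r_cr = 19.5 mm; since the bare radius (15 mm) is below r_cr, adding a thin layer of insulation will *increase* heat loss.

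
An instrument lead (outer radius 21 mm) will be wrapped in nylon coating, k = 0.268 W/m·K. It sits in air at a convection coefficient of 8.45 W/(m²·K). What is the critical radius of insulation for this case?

r_cr ≈ 31.7 mm

For a cylinder r_cr = k/h = 0.268/8.45
r_cr = 31.7 mm; since the bare radius (21 mm) is below r_cr, adding a thin layer of insulation will *increase* heat loss.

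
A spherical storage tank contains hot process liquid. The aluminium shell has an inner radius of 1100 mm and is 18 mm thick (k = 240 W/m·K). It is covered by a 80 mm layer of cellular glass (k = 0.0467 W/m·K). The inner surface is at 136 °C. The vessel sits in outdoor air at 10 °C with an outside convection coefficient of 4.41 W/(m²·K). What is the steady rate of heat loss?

Q ≈ 1100 W

Spherical conduction: R = (1/r_in − 1/r_out)/(4πk) per layer; series-sum.
R_aluminium shell = (1/1.1 − 1/1.118)/(4π×240) = 4.853×10^-6 K/W
R_cellular glass = (1/1.118 − 1/1.198)/(4π×0.0467) = 0.1018 K/W
R_outer film = 1/(h·4πr_o²) = 1/(4.41×4π×1.198²) = 0.01257 K/W
R_total = 0.1144 K/W
Q = ΔT/R_total = 126/0.1144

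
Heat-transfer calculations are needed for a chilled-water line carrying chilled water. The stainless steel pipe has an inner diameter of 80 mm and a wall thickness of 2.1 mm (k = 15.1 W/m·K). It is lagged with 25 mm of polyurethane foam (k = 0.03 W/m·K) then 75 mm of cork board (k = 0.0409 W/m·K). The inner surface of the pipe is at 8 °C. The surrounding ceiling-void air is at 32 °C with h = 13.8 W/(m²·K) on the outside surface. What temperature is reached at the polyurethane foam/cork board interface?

Cylindrical conduction, so R = ln(r₂/r₁)/(2πkL) per layer, in series:
R_stainless steel pipe wall = ln(42.1/40)/(2π×15.1×1) = 5.393×10^-4 K/W
R_polyurethane foam = ln(67.1/42.1)/(2π×0.03×1) = 2.473 K/W
R_cork board = ln(142.1/67.1)/(2π×0.0409×1) = 2.92 K/W
R_outer film = 1/(h_o·2πr_oL) = 1/(13.8×2π×0.1421×1) = 0.08116 K/W
R_total = 5.474 K/W
Q = ΔT/R_total = 24/5.474
Q = 4.38 W/m
T_interface = T_inner + Q·ΣR(inner→interface) = 8 + 4.38×2.473

T ≈ 18.8 °C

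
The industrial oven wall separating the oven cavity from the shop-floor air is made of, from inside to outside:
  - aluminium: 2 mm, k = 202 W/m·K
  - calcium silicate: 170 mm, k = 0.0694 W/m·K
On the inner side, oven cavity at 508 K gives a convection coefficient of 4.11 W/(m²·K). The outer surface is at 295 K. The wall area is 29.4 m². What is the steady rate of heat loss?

Series thermal resistances:
R_inner film = 1/(h_i·A) = 1/(4.11×29.4) = 0.008276 K/W
R_aluminium = L/(kA) = 0.002/(202×29.4) = 3.368×10^-7 K/W
R_calcium silicate = L/(kA) = 0.17/(0.0694×29.4) = 0.08332 K/W
R_total = 0.09159 K/W
Q = ΔT / R_total = 213 / 0.09159

Q ≈ 2330 W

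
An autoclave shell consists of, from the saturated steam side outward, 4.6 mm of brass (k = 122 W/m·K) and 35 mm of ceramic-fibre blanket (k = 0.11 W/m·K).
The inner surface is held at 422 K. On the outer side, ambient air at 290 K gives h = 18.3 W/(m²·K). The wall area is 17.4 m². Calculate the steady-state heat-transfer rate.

Q ≈ 6160 W

Series thermal resistances:
R_brass = L/(kA) = 0.0046/(122×17.4) = 2.167×10^-6 K/W
R_ceramic-fibre blanket = L/(kA) = 0.035/(0.11×17.4) = 0.01829 K/W
R_outer film = 1/(h_o·A) = 1/(18.3×17.4) = 0.003141 K/W
R_total = 0.02143 K/W
Q = ΔT / R_total = 132 / 0.02143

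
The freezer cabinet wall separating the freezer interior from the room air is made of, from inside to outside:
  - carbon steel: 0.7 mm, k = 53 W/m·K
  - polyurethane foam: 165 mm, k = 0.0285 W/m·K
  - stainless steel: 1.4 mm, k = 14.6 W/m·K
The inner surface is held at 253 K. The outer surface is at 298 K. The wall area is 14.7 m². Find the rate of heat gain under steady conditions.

Treating each layer as a thermal resistance in series:
R_carbon steel = L/(kA) = 0.0007/(53×14.7) = 8.985×10^-7 K/W
R_polyurethane foam = L/(kA) = 0.165/(0.0285×14.7) = 0.3938 K/W
R_stainless steel = L/(kA) = 0.0014/(14.6×14.7) = 6.523×10^-6 K/W
R_total = 0.3938 K/W
Q = ΔT / R_total = 45 / 0.3938

Q ≈ 114 W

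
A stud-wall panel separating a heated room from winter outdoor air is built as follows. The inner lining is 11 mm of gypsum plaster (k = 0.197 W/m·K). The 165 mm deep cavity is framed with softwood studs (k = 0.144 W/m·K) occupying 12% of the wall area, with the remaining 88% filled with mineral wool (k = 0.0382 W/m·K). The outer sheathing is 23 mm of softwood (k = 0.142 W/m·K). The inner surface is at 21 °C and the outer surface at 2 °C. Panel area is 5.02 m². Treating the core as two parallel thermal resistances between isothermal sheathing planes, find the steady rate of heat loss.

Q ≈ 27.6 W

Sheathing layers in series; stud and cavity paths in parallel between them.
R_inner = 0.011/(0.197×5.02) = 0.01112 K/W
R_stud  = 0.165/(0.144×0.12×5.02) = 1.902 K/W
R_cav   = 0.165/(0.0382×0.88×5.02) = 0.9778 K/W
1/R_core = 1/R_stud + 1/R_cav → R_core = 0.6458 K/W
R_outer = 0.023/(0.142×5.02) = 0.03227 K/W
R_total = 0.6892 K/W
Q = ΔT/R_total = 19/0.6892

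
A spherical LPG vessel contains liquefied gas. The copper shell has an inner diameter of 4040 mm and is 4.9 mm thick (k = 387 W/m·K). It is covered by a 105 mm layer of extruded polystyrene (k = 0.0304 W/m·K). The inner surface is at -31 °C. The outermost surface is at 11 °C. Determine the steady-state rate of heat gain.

Q ≈ 659 W

Spherical conduction: R = (1/r_in − 1/r_out)/(4πk) per layer; series-sum.
R_copper shell = (1/2.02 − 1/2.0249)/(4π×387) = 2.463×10^-7 K/W
R_extruded polystyrene = (1/2.0249 − 1/2.1299)/(4π×0.0304) = 0.06373 K/W
R_total = 0.06373 K/W
Q = ΔT/R_total = 42/0.06373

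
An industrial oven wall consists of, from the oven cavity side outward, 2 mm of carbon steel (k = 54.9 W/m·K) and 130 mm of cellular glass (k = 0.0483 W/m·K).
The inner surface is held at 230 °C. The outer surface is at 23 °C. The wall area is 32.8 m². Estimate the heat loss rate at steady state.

Model the wall as resistances in series:
R_carbon steel = L/(kA) = 0.002/(54.9×32.8) = 1.111×10^-6 K/W
R_cellular glass = L/(kA) = 0.13/(0.0483×32.8) = 0.08206 K/W
R_total = 0.08206 K/W
Q = ΔT / R_total = 207 / 0.08206

Q ≈ 2520 W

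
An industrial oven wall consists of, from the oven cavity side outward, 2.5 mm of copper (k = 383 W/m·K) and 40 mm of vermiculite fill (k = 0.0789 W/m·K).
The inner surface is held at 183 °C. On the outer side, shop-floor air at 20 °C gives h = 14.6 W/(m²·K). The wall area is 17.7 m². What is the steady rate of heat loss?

Q ≈ 5010 W

Using the resistance-network approach (series):
R_copper = L/(kA) = 0.0025/(383×17.7) = 3.688×10^-7 K/W
R_vermiculite fill = L/(kA) = 0.04/(0.0789×17.7) = 0.02864 K/W
R_outer film = 1/(h_o·A) = 1/(14.6×17.7) = 0.00387 K/W
R_total = 0.03251 K/W
Q = ΔT / R_total = 163 / 0.03251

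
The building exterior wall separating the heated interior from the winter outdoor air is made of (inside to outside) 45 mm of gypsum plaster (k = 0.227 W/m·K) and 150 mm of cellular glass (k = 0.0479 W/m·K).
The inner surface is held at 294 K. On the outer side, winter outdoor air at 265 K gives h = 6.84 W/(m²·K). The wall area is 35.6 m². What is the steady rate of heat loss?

Q ≈ 297 W

Using the resistance-network approach (series):
R_gypsum plaster = L/(kA) = 0.045/(0.227×35.6) = 0.005568 K/W
R_cellular glass = L/(kA) = 0.15/(0.0479×35.6) = 0.08796 K/W
R_outer film = 1/(h_o·A) = 1/(6.84×35.6) = 0.004107 K/W
R_total = 0.09764 K/W
Q = ΔT / R_total = 29 / 0.09764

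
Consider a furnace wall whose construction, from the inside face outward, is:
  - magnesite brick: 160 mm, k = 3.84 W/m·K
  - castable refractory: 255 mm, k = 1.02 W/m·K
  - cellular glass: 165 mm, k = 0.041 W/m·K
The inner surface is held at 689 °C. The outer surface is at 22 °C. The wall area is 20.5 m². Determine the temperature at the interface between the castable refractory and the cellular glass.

T ≈ 644 °C

Model the wall as resistances in series:
R_magnesite brick = L/(kA) = 0.16/(3.84×20.5) = 0.002033 K/W
R_castable refractory = L/(kA) = 0.255/(1.02×20.5) = 0.0122 K/W
R_cellular glass = L/(kA) = 0.165/(0.041×20.5) = 0.1963 K/W
R_total = 0.2105 K/W;  Q = ΔT/R_total = 667/0.2105 = 3168 W
T_interface = T_inner − Q·ΣR(inner→interface) = 689 − 3170×0.01423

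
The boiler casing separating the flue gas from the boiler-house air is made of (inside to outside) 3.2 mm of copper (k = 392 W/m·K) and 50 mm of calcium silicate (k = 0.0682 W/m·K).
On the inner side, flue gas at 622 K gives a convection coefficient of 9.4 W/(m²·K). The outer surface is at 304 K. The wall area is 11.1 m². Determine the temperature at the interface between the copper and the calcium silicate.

T ≈ 582 K

Thermal resistances in series:
R_inner film = 1/(h_i·A) = 1/(9.4×11.1) = 0.009584 K/W
R_copper = L/(kA) = 0.0032/(392×11.1) = 7.354×10^-7 K/W
R_calcium silicate = L/(kA) = 0.05/(0.0682×11.1) = 0.06605 K/W
R_total = 0.07563 K/W;  Q = ΔT/R_total = 318/0.07563 = 4205 W
T_interface = T_inner − Q·ΣR(inner→interface) = 622 − 4200×0.009585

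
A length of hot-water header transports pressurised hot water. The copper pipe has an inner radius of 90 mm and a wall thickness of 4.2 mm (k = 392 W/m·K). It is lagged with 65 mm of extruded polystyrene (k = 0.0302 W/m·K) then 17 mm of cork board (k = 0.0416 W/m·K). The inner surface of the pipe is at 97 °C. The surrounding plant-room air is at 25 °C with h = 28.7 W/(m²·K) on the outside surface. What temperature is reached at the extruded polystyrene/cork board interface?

T ≈ 34.5 °C

Radial resistances (cylindrical: R_cond = ln(r_o/r_i)/(2πkL), R_conv = 1/(h·2πrL)):
R_copper pipe wall = ln(94.2/90)/(2π×392×1) = 1.852×10^-5 K/W
R_extruded polystyrene = ln(159.2/94.2)/(2π×0.0302×1) = 2.765 K/W
R_cork board = ln(176.2/159.2)/(2π×0.0416×1) = 0.3882 K/W
R_outer film = 1/(h_o·2πr_oL) = 1/(28.7×2π×0.1762×1) = 0.03147 K/W
R_total = 3.185 K/W
Q = ΔT/R_total = 72/3.185
Q = 22.6 W/m
T_interface = T_inner − Q·ΣR(inner→interface) = 97 − 22.6×2.765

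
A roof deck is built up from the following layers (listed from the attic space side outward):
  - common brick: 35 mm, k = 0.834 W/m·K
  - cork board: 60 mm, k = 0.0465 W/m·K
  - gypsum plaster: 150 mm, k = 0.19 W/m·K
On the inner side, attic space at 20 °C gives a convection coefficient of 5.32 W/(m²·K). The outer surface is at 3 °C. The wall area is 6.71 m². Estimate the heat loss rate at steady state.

Q ≈ 49.4 W

Using the resistance-network approach (series):
R_inner film = 1/(h_i·A) = 1/(5.32×6.71) = 0.02801 K/W
R_common brick = L/(kA) = 0.035/(0.834×6.71) = 0.006254 K/W
R_cork board = L/(kA) = 0.06/(0.0465×6.71) = 0.1923 K/W
R_gypsum plaster = L/(kA) = 0.15/(0.19×6.71) = 0.1177 K/W
R_total = 0.3442 K/W
Q = ΔT / R_total = 17 / 0.3442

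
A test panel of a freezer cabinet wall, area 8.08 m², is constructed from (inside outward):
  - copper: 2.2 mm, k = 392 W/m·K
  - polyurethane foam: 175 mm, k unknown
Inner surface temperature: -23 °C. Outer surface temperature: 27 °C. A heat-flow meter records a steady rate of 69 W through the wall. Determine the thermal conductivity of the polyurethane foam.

Treating each layer as a thermal resistance in series:
R_copper = L/(kA) = 0.0022/(392×8.08) = 6.946×10^-7 K/W
Sum of known resistances R_other = 6.946×10^-7 K/W
Total R = ΔT/Q = 50/69 = 0.7246 K/W
R_polyurethane foam = R_total − R_other = 0.7246 K/W
k = L/(R·A) = 0.175/(0.7246×8.08)

k ≈ 0.0299 W/(m·K)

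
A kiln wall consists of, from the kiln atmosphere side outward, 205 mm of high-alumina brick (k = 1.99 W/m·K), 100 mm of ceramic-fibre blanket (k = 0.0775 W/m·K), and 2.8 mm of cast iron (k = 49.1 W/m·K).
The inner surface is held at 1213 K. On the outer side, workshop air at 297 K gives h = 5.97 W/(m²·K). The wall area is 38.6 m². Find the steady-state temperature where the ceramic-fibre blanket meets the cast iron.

T ≈ 395 K

Thermal resistances in series:
R_high-alumina brick = L/(kA) = 0.205/(1.99×38.6) = 0.002669 K/W
R_ceramic-fibre blanket = L/(kA) = 0.1/(0.0775×38.6) = 0.03343 K/W
R_cast iron = L/(kA) = 0.0028/(49.1×38.6) = 1.477×10^-6 K/W
R_outer film = 1/(h_o·A) = 1/(5.97×38.6) = 0.004339 K/W
R_total = 0.04044 K/W;  Q = ΔT/R_total = 916/0.04044 = 22650 W
T_interface = T_inner − Q·ΣR(inner→interface) = 1213 − 22700×0.0361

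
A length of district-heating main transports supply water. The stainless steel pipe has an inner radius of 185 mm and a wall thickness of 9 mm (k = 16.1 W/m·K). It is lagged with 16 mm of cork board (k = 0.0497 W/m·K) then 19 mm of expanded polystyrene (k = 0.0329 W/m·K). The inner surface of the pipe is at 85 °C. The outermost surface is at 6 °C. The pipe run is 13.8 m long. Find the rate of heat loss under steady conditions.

Q ≈ 1620 W

Treating each annulus and film as a series resistance:
R_stainless steel pipe wall = ln(194/185)/(2π×16.1×13.8) = 3.403×10^-5 K/W
R_cork board = ln(210/194)/(2π×0.0497×13.8) = 0.01839 K/W
R_expanded polystyrene = ln(229/210)/(2π×0.0329×13.8) = 0.03036 K/W
R_total = 0.04879 K/W
Q = ΔT/R_total = 79/0.04879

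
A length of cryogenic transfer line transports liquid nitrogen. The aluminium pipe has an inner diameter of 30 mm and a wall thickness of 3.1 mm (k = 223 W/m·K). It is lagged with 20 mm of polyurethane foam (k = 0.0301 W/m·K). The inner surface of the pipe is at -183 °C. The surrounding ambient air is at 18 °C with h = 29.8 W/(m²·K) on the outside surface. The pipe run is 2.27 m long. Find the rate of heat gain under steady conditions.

For a radial system each layer contributes R = ln(r_out/r_in)/(2πkL); films add R = 1/(hA).
R_aluminium pipe wall = ln(18.1/15)/(2π×223×2.27) = 5.906×10^-5 K/W
R_polyurethane foam = ln(38.1/18.1)/(2π×0.0301×2.27) = 1.734 K/W
R_outer film = 1/(h_o·2πr_oL) = 1/(29.8×2π×0.0381×2.27) = 0.06175 K/W
R_total = 1.796 K/W
Q = ΔT/R_total = 201/1.796

Q ≈ 112 W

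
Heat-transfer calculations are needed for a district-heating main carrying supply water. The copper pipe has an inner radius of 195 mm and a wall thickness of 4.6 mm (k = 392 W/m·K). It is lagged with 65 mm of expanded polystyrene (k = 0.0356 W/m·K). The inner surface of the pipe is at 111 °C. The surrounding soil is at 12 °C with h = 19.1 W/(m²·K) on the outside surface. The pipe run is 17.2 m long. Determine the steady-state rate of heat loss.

For a radial system each layer contributes R = ln(r_out/r_in)/(2πkL); films add R = 1/(hA).
R_copper pipe wall = ln(199.6/195)/(2π×392×17.2) = 5.504×10^-7 K/W
R_expanded polystyrene = ln(264.6/199.6)/(2π×0.0356×17.2) = 0.07327 K/W
R_outer film = 1/(h_o·2πr_oL) = 1/(19.1×2π×0.2646×17.2) = 0.001831 K/W
R_total = 0.0751 K/W
Q = ΔT/R_total = 99/0.0751

Q ≈ 1320 W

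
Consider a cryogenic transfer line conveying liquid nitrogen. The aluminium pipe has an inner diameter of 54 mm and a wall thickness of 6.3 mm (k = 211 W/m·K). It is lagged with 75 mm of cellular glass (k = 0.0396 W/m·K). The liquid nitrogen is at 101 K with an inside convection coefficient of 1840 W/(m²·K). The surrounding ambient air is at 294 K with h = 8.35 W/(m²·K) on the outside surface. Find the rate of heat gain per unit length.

Treating each annulus and film as a series resistance:
R_inner film = 1/(h_i·2πr₁L) = 1/(1840×2π×0.027×1) = 0.003204 K/W
R_aluminium pipe wall = ln(33.3/27)/(2π×211×1) = 1.582×10^-4 K/W
R_cellular glass = ln(108.3/33.3)/(2π×0.0396×1) = 4.74 K/W
R_outer film = 1/(h_o·2πr_oL) = 1/(8.35×2π×0.1083×1) = 0.176 K/W
R_total = 4.919 K/W
Q = ΔT/R_total = 193/4.919

q′ ≈ 39.2 W/m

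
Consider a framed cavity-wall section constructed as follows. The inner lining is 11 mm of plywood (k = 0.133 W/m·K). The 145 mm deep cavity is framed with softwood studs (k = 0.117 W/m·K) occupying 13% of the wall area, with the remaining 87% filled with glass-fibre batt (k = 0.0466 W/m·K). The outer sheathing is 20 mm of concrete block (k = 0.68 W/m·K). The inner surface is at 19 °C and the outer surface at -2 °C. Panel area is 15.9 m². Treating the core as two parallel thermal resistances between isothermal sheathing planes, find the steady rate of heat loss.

Sheathing layers in series; stud and cavity paths in parallel between them.
R_inner = 0.011/(0.133×15.9) = 0.005202 K/W
R_stud  = 0.145/(0.117×0.13×15.9) = 0.5996 K/W
R_cav   = 0.145/(0.0466×0.87×15.9) = 0.2249 K/W
1/R_core = 1/R_stud + 1/R_cav → R_core = 0.1636 K/W
R_outer = 0.02/(0.68×15.9) = 0.00185 K/W
R_total = 0.1706 K/W
Q = ΔT/R_total = 21/0.1706

Q ≈ 123 W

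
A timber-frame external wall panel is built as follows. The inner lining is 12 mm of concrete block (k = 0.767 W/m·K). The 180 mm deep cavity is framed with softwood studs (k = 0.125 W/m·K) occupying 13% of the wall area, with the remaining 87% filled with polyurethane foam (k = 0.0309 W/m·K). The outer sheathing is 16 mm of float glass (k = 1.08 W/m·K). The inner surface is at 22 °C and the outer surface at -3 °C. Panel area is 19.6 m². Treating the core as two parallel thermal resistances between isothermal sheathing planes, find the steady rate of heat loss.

Sheathing layers in series; stud and cavity paths in parallel between them.
R_inner = 0.012/(0.767×19.6) = 7.982×10^-4 K/W
R_stud  = 0.18/(0.125×0.13×19.6) = 0.5651 K/W
R_cav   = 0.18/(0.0309×0.87×19.6) = 0.3416 K/W
1/R_core = 1/R_stud + 1/R_cav → R_core = 0.2129 K/W
R_outer = 0.016/(1.08×19.6) = 7.559×10^-4 K/W
R_total = 0.2145 K/W
Q = ΔT/R_total = 25/0.2145

Q ≈ 117 W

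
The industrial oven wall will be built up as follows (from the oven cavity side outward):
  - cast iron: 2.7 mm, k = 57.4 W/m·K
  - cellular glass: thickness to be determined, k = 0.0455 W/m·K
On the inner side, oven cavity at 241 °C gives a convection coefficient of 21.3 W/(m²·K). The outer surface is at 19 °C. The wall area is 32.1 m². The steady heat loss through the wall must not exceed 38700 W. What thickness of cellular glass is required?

L ≈ 6.24 mm

Thermal resistances in series:
R_inner film = 1/(h_i·A) = 1/(21.3×32.1) = 0.001463 K/W
R_cast iron = L/(kA) = 0.0027/(57.4×32.1) = 1.465×10^-6 K/W
Sum of the known resistances R_other = 0.001464 K/W
Required total resistance R_tot = ΔT/Q_allow = 222/38700 = 0.005736 K/W
R_cellular glass = R_tot − R_other = 0.004272 K/W
L = R·k·A = 0.004272×0.0455×32.1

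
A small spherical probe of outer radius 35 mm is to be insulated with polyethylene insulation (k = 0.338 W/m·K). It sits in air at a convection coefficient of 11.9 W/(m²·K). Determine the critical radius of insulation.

For a sphere r_cr = 2k/h = 2×0.338/11.9
r_cr = 56.8 mm; since the bare radius (35 mm) is below r_cr, adding a thin layer of insulation will *increase* heat loss.

r_cr ≈ 56.8 mm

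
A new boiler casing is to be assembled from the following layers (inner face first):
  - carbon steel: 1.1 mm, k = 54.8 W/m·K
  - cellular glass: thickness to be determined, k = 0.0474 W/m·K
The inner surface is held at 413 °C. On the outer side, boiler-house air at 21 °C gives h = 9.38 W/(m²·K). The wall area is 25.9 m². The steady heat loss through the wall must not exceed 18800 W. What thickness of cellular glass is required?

Treating each layer as a thermal resistance in series:
R_carbon steel = L/(kA) = 0.0011/(54.8×25.9) = 7.75×10^-7 K/W
R_outer film = 1/(h_o·A) = 1/(9.38×25.9) = 0.004116 K/W
Sum of the known resistances R_other = 0.004117 K/W
Required total resistance R_tot = ΔT/Q_allow = 392/18800 = 0.02085 K/W
R_cellular glass = R_tot − R_other = 0.01673 K/W
L = R·k·A = 0.01673×0.0474×25.9

L ≈ 20.5 mm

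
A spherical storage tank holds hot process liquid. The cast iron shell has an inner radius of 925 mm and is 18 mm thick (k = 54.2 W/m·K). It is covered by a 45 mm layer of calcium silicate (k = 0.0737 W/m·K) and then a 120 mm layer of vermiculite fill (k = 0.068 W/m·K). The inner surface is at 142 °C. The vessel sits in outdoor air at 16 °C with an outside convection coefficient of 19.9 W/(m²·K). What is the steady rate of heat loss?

Q ≈ 686 W

Spherical conduction: R = (1/r_in − 1/r_out)/(4πk) per layer; series-sum.
R_cast iron shell = (1/0.925 − 1/0.943)/(4π×54.2) = 3.03×10^-5 K/W
R_calcium silicate = (1/0.943 − 1/0.988)/(4π×0.0737) = 0.05215 K/W
R_vermiculite fill = (1/0.988 − 1/1.108)/(4π×0.068) = 0.1283 K/W
R_outer film = 1/(h·4πr_o²) = 1/(19.9×4π×1.108²) = 0.003257 K/W
R_total = 0.1837 K/W
Q = ΔT/R_total = 126/0.1837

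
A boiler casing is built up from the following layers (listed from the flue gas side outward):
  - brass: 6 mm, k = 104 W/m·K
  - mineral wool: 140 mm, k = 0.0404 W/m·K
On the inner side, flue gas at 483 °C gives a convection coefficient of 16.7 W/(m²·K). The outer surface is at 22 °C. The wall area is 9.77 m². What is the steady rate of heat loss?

Model the wall as resistances in series:
R_inner film = 1/(h_i·A) = 1/(16.7×9.77) = 0.006129 K/W
R_brass = L/(kA) = 0.006/(104×9.77) = 5.905×10^-6 K/W
R_mineral wool = L/(kA) = 0.14/(0.0404×9.77) = 0.3547 K/W
R_total = 0.3608 K/W
Q = ΔT / R_total = 461 / 0.3608

Q ≈ 1280 W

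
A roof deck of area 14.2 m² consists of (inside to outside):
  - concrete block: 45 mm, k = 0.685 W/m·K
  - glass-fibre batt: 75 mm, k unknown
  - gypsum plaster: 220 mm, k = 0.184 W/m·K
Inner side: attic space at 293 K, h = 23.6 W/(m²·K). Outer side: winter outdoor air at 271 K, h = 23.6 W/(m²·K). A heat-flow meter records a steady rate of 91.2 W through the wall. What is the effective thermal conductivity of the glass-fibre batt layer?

k ≈ 0.0361 W/(m·K)

Treating each layer as a thermal resistance in series:
R_inner film = 1/(h_i·A) = 1/(23.6×14.2) = 0.002984 K/W
R_concrete block = L/(kA) = 0.045/(0.685×14.2) = 0.004626 K/W
R_gypsum plaster = L/(kA) = 0.22/(0.184×14.2) = 0.0842 K/W
R_outer film = 1/(h_o·A) = 1/(23.6×14.2) = 0.002984 K/W
Sum of known resistances R_other = 0.0948 K/W
Total R = ΔT/Q = 22/91.2 = 0.2412 K/W
R_glass-fibre batt = R_total − R_other = 0.1464 K/W
k = L/(R·A) = 0.075/(0.1464×14.2)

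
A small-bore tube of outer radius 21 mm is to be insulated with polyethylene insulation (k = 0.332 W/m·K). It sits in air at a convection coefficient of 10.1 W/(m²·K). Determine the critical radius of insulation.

For a cylinder r_cr = k/h = 0.332/10.1
r_cr = 32.9 mm; since the bare radius (21 mm) is below r_cr, adding a thin layer of insulation will *increase* heat loss.

r_cr ≈ 32.9 mm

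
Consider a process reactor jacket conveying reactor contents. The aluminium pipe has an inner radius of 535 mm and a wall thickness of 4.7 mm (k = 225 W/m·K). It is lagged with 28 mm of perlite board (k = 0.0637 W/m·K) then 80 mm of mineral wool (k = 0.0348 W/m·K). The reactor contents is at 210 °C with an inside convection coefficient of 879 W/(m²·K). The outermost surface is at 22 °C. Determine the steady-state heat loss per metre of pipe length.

Cylindrical conduction, so R = ln(r₂/r₁)/(2πkL) per layer, in series:
R_inner film = 1/(h_i·2πr₁L) = 1/(879×2π×0.535×1) = 3.384×10^-4 K/W
R_aluminium pipe wall = ln(539.7/535)/(2π×225×1) = 6.187×10^-6 K/W
R_perlite board = ln(567.7/539.7)/(2π×0.0637×1) = 0.1264 K/W
R_mineral wool = ln(647.7/567.7)/(2π×0.0348×1) = 0.6029 K/W
R_total = 0.7297 K/W
Q = ΔT/R_total = 188/0.7297

q′ ≈ 258 W/m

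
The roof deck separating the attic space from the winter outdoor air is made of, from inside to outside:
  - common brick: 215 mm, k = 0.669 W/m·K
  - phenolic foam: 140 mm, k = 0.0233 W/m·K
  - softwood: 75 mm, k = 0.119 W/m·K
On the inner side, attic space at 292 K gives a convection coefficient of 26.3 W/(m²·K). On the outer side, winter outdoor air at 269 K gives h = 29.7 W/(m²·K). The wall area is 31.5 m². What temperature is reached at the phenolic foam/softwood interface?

T ≈ 271 K

Model the wall as resistances in series:
R_inner film = 1/(h_i·A) = 1/(26.3×31.5) = 0.001207 K/W
R_common brick = L/(kA) = 0.215/(0.669×31.5) = 0.0102 K/W
R_phenolic foam = L/(kA) = 0.14/(0.0233×31.5) = 0.1907 K/W
R_softwood = L/(kA) = 0.075/(0.119×31.5) = 0.02001 K/W
R_outer film = 1/(h_o·A) = 1/(29.7×31.5) = 0.001069 K/W
R_total = 0.2232 K/W;  Q = ΔT/R_total = 23/0.2232 = 103 W
T_interface = T_inner − Q·ΣR(inner→interface) = 292 − 103×0.2022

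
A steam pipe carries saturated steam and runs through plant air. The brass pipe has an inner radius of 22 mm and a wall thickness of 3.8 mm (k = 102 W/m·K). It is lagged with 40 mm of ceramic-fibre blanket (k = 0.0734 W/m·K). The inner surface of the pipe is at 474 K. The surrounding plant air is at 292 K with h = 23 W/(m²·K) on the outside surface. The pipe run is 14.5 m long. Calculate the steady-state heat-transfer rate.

Q ≈ 1240 W

Cylindrical conduction, so R = ln(r₂/r₁)/(2πkL) per layer, in series:
R_brass pipe wall = ln(25.8/22)/(2π×102×14.5) = 1.715×10^-5 K/W
R_ceramic-fibre blanket = ln(65.8/25.8)/(2π×0.0734×14.5) = 0.14 K/W
R_outer film = 1/(h_o·2πr_oL) = 1/(23×2π×0.0658×14.5) = 0.007253 K/W
R_total = 0.1473 K/W
Q = ΔT/R_total = 182/0.1473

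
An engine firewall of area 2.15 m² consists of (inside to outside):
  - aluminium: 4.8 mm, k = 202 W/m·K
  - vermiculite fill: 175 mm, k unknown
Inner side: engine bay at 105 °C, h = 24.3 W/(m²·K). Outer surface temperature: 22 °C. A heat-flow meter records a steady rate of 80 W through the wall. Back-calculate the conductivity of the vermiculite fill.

Model the wall as resistances in series:
R_inner film = 1/(h_i·A) = 1/(24.3×2.15) = 0.01914 K/W
R_aluminium = L/(kA) = 0.0048/(202×2.15) = 1.105×10^-5 K/W
Sum of known resistances R_other = 0.01915 K/W
Total R = ΔT/Q = 83/80 = 1.038 K/W
R_vermiculite fill = R_total − R_other = 1.018 K/W
k = L/(R·A) = 0.175/(1.018×2.15)

k ≈ 0.0799 W/(m·K)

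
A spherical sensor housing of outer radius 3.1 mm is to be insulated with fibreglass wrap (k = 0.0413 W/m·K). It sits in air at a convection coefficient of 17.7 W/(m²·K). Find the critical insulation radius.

For a sphere r_cr = 2k/h = 2×0.0413/17.7
r_cr = 4.67 mm; since the bare radius (3.1 mm) is below r_cr, adding a thin layer of insulation will *increase* heat loss.

r_cr ≈ 4.67 mm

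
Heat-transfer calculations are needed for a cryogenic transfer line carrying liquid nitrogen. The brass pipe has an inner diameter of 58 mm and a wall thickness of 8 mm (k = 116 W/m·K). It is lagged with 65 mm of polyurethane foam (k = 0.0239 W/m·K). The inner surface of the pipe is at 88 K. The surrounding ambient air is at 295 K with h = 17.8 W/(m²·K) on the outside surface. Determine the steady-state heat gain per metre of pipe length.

For a radial system each layer contributes R = ln(r_out/r_in)/(2πkL); films add R = 1/(hA).
R_brass pipe wall = ln(37/29)/(2π×116×1) = 3.343×10^-4 K/W
R_polyurethane foam = ln(102/37)/(2π×0.0239×1) = 6.753 K/W
R_outer film = 1/(h_o·2πr_oL) = 1/(17.8×2π×0.102×1) = 0.08766 K/W
R_total = 6.841 K/W
Q = ΔT/R_total = 207/6.841

q′ ≈ 30.3 W/m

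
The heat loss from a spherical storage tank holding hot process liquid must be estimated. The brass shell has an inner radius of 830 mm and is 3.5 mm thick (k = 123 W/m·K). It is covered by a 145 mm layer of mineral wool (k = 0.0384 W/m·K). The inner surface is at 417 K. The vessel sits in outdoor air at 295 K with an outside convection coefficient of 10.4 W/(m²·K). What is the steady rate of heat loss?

Spherical conduction: R = (1/r_in − 1/r_out)/(4πk) per layer; series-sum.
R_brass shell = (1/0.83 − 1/0.8335)/(4π×123) = 3.273×10^-6 K/W
R_mineral wool = (1/0.8335 − 1/0.9785)/(4π×0.0384) = 0.3684 K/W
R_outer film = 1/(h·4πr_o²) = 1/(10.4×4π×0.9785²) = 0.007992 K/W
R_total = 0.3764 K/W
Q = ΔT/R_total = 122/0.3764

Q ≈ 324 W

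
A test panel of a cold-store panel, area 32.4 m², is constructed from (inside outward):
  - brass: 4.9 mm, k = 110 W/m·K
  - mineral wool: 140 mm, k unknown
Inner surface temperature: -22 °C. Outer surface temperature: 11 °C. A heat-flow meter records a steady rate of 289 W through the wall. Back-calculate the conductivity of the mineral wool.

Model the wall as resistances in series:
R_brass = L/(kA) = 0.0049/(110×32.4) = 1.375×10^-6 K/W
Sum of known resistances R_other = 1.375×10^-6 K/W
Total R = ΔT/Q = 33/289 = 0.1142 K/W
R_mineral wool = R_total − R_other = 0.1142 K/W
k = L/(R·A) = 0.14/(0.1142×32.4)

k ≈ 0.0378 W/(m·K)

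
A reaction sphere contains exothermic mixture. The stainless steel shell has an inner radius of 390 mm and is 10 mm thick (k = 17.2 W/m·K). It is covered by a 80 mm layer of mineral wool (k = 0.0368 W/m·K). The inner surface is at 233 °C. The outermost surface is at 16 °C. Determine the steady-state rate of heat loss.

Q ≈ 241 W

For a spherical shell R = (1/r₁ − 1/r₂)/(4πk); film R = 1/(h·4πr²). In series:
R_stainless steel shell = (1/0.39 − 1/0.4)/(4π×17.2) = 2.966×10^-4 K/W
R_mineral wool = (1/0.4 − 1/0.48)/(4π×0.0368) = 0.901 K/W
R_total = 0.9013 K/W
Q = ΔT/R_total = 217/0.9013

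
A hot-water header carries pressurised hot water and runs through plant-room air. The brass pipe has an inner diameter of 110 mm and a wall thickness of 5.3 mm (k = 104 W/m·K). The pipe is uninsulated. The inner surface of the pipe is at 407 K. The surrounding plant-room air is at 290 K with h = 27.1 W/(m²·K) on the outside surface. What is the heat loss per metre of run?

For a radial system each layer contributes R = ln(r_out/r_in)/(2πkL); films add R = 1/(hA).
R_brass pipe wall = ln(60.3/55)/(2π×104×1) = 1.408×10^-4 K/W
R_outer film = 1/(h_o·2πr_oL) = 1/(27.1×2π×0.0603×1) = 0.09739 K/W
R_total = 0.09754 K/W
Q = ΔT/R_total = 117/0.09754

q′ ≈ 1200 W/m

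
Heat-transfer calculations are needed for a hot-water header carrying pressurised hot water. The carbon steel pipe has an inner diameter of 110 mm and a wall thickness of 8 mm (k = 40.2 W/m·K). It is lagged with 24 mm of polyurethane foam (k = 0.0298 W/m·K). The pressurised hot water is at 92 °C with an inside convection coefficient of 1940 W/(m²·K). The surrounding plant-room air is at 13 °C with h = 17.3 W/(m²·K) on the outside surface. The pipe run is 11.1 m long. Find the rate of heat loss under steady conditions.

For a radial system each layer contributes R = ln(r_out/r_in)/(2πkL); films add R = 1/(hA).
R_inner film = 1/(h_i·2πr₁L) = 1/(1940×2π×0.055×11.1) = 1.344×10^-4 K/W
R_carbon steel pipe wall = ln(63/55)/(2π×40.2×11.1) = 4.844×10^-5 K/W
R_polyurethane foam = ln(87/63)/(2π×0.0298×11.1) = 0.1553 K/W
R_outer film = 1/(h_o·2πr_oL) = 1/(17.3×2π×0.087×11.1) = 0.009526 K/W
R_total = 0.165 K/W
Q = ΔT/R_total = 79/0.165

Q ≈ 479 W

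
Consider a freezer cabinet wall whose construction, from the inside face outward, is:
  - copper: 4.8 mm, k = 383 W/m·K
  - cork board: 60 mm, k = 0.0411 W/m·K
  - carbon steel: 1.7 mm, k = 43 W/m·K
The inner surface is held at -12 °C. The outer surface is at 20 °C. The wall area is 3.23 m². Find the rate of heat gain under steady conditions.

Q ≈ 70.8 W

Thermal resistances in series:
R_copper = L/(kA) = 0.0048/(383×3.23) = 3.88×10^-6 K/W
R_cork board = L/(kA) = 0.06/(0.0411×3.23) = 0.452 K/W
R_carbon steel = L/(kA) = 0.0017/(43×3.23) = 1.224×10^-5 K/W
R_total = 0.452 K/W
Q = ΔT / R_total = 32 / 0.452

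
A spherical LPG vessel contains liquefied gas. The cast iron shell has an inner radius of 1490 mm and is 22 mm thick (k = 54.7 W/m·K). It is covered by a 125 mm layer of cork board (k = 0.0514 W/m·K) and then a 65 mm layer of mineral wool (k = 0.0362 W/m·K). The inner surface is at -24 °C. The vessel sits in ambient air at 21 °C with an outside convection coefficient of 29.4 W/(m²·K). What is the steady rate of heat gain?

Q ≈ 345 W

Spherical conduction: R = (1/r_in − 1/r_out)/(4πk) per layer; series-sum.
R_cast iron shell = (1/1.49 − 1/1.512)/(4π×54.7) = 1.421×10^-5 K/W
R_cork board = (1/1.512 − 1/1.637)/(4π×0.0514) = 0.07819 K/W
R_mineral wool = (1/1.637 − 1/1.702)/(4π×0.0362) = 0.05128 K/W
R_outer film = 1/(h·4πr_o²) = 1/(29.4×4π×1.702²) = 9.344×10^-4 K/W
R_total = 0.1304 K/W
Q = ΔT/R_total = 45/0.1304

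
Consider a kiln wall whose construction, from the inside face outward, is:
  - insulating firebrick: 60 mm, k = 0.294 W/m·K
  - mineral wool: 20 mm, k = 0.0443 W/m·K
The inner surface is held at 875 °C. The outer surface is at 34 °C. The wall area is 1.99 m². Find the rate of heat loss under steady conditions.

Q ≈ 2550 W

Series thermal resistances:
R_insulating firebrick = L/(kA) = 0.06/(0.294×1.99) = 0.1026 K/W
R_mineral wool = L/(kA) = 0.02/(0.0443×1.99) = 0.2269 K/W
R_total = 0.3294 K/W
Q = ΔT / R_total = 841 / 0.3294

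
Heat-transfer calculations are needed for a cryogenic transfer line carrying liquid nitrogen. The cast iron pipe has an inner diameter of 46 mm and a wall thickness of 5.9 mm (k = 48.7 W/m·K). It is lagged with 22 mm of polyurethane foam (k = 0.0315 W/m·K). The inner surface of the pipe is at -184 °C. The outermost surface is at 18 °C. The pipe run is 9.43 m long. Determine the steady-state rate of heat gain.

Q ≈ 666 W

For a radial system each layer contributes R = ln(r_out/r_in)/(2πkL); films add R = 1/(hA).
R_cast iron pipe wall = ln(28.9/23)/(2π×48.7×9.43) = 7.914×10^-5 K/W
R_polyurethane foam = ln(50.9/28.9)/(2π×0.0315×9.43) = 0.3033 K/W
R_total = 0.3033 K/W
Q = ΔT/R_total = 202/0.3033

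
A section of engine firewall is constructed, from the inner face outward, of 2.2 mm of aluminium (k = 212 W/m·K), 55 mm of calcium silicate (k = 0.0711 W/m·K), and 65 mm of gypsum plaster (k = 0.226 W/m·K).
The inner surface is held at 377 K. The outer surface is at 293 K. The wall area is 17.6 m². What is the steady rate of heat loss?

Using the resistance-network approach (series):
R_aluminium = L/(kA) = 0.0022/(212×17.6) = 5.896×10^-7 K/W
R_calcium silicate = L/(kA) = 0.055/(0.0711×17.6) = 0.04395 K/W
R_gypsum plaster = L/(kA) = 0.065/(0.226×17.6) = 0.01634 K/W
R_total = 0.06029 K/W
Q = ΔT / R_total = 84 / 0.06029

Q ≈ 1390 W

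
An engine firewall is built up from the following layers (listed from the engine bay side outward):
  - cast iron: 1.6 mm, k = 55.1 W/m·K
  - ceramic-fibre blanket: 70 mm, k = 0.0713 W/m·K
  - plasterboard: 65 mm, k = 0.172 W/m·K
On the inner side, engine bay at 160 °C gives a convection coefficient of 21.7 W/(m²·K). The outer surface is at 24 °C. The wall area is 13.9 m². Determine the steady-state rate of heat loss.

Treating each layer as a thermal resistance in series:
R_inner film = 1/(h_i·A) = 1/(21.7×13.9) = 0.003315 K/W
R_cast iron = L/(kA) = 0.0016/(55.1×13.9) = 2.089×10^-6 K/W
R_ceramic-fibre blanket = L/(kA) = 0.07/(0.0713×13.9) = 0.07063 K/W
R_plasterboard = L/(kA) = 0.065/(0.172×13.9) = 0.02719 K/W
R_total = 0.1011 K/W
Q = ΔT / R_total = 136 / 0.1011

Q ≈ 1340 W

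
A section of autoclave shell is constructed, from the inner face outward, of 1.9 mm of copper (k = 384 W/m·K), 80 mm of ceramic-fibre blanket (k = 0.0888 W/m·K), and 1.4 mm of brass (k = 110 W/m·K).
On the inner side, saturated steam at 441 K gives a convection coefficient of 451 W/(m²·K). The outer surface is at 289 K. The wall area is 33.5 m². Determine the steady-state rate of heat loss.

Model the wall as resistances in series:
R_inner film = 1/(h_i·A) = 1/(451×33.5) = 6.619×10^-5 K/W
R_copper = L/(kA) = 0.0019/(384×33.5) = 1.477×10^-7 K/W
R_ceramic-fibre blanket = L/(kA) = 0.08/(0.0888×33.5) = 0.02689 K/W
R_brass = L/(kA) = 0.0014/(110×33.5) = 3.799×10^-7 K/W
R_total = 0.02696 K/W
Q = ΔT / R_total = 152 / 0.02696

Q ≈ 5640 W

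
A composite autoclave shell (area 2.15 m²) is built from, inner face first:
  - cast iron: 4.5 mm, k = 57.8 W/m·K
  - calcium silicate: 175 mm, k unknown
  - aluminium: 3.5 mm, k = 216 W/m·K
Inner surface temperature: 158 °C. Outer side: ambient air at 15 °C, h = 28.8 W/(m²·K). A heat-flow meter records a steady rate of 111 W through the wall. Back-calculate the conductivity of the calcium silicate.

Using the resistance-network approach (series):
R_cast iron = L/(kA) = 0.0045/(57.8×2.15) = 3.621×10^-5 K/W
R_aluminium = L/(kA) = 0.0035/(216×2.15) = 7.537×10^-6 K/W
R_outer film = 1/(h_o·A) = 1/(28.8×2.15) = 0.01615 K/W
Sum of known resistances R_other = 0.01619 K/W
Total R = ΔT/Q = 143/111 = 1.288 K/W
R_calcium silicate = R_total − R_other = 1.272 K/W
k = L/(R·A) = 0.175/(1.272×2.15)

k ≈ 0.064 W/(m·K)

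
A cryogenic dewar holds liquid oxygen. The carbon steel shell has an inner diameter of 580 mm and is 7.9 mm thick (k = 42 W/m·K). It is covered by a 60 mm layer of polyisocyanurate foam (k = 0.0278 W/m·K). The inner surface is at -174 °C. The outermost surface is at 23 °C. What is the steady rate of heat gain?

Radial (spherical) resistances in series:
R_carbon steel shell = (1/0.29 − 1/0.2979)/(4π×42) = 1.733×10^-4 K/W
R_polyisocyanurate foam = (1/0.2979 − 1/0.3579)/(4π×0.0278) = 1.611 K/W
R_total = 1.611 K/W
Q = ΔT/R_total = 197/1.611

Q ≈ 122 W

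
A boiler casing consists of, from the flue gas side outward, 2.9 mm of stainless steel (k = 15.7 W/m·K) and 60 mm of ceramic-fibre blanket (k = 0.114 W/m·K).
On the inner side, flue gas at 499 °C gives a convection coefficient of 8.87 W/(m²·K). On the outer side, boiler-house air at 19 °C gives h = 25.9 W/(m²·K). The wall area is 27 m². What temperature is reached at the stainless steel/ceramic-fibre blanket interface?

T ≈ 419 °C

Series thermal resistances:
R_inner film = 1/(h_i·A) = 1/(8.87×27) = 0.004176 K/W
R_stainless steel = L/(kA) = 0.0029/(15.7×27) = 6.841×10^-6 K/W
R_ceramic-fibre blanket = L/(kA) = 0.06/(0.114×27) = 0.01949 K/W
R_outer film = 1/(h_o·A) = 1/(25.9×27) = 0.00143 K/W
R_total = 0.02511 K/W;  Q = ΔT/R_total = 480/0.02511 = 19120 W
T_interface = T_inner − Q·ΣR(inner→interface) = 499 − 19100×0.004182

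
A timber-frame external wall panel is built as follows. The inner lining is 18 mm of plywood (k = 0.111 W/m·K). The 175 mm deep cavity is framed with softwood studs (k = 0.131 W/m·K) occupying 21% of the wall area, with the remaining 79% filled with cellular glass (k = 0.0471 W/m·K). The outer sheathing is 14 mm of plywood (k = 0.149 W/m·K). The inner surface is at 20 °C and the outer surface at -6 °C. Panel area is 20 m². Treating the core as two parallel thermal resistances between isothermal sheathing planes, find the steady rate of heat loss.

Sheathing layers in series; stud and cavity paths in parallel between them.
R_inner = 0.018/(0.111×20) = 0.008108 K/W
R_stud  = 0.175/(0.131×0.21×20) = 0.3181 K/W
R_cav   = 0.175/(0.0471×0.79×20) = 0.2352 K/W
1/R_core = 1/R_stud + 1/R_cav → R_core = 0.1352 K/W
R_outer = 0.014/(0.149×20) = 0.004698 K/W
R_total = 0.148 K/W
Q = ΔT/R_total = 26/0.148

Q ≈ 176 W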